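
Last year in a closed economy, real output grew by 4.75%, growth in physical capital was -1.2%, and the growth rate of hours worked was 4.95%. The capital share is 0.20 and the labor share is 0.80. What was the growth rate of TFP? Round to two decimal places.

1.03%

Labor's share = 1 − 0.2 = 0.8.
Physical capital: 0.2 × (-1.2) = -0.24 pp.
Hours worked: 0.8 × 4.95 = 3.96 pp.
TFP growth = 4.75 − 3.72 = 1.03%.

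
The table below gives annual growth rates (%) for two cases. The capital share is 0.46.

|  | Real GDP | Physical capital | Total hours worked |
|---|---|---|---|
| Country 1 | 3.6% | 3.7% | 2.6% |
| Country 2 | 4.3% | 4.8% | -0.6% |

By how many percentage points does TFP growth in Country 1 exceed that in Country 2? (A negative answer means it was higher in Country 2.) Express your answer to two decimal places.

Labor's share = 1 − 0.46 = 0.54.
Country 1: TFP = 3.6 − 1.702 − 1.404 = 0.494%.
Country 2: TFP = 4.3 − 2.208 + 0.324 = 2.416%.
Difference = 0.494 − (2.416) = -1.922 pp.

-1.92 percentage points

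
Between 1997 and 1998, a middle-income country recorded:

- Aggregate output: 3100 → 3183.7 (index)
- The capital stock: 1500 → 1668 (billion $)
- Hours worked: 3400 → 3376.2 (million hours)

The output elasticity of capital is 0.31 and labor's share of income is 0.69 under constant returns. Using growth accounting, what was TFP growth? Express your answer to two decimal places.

Aggregate output growth = (3183.7 − 3100) / 3100 = 2.7%.
The capital stock growth = (1668 − 1500) / 1500 = 11.2%.
Hours worked growth = (3376.2 − 3400) / 3400 = -0.7%.
Labor's share = 1 − 0.31 = 0.69.
The capital stock: 0.31 × 11.2 = 3.472 pp.
Hours worked: 0.69 × (-0.7) = -0.483 pp.
TFP growth = 2.7 − 2.989 = -0.289%.

-0.29%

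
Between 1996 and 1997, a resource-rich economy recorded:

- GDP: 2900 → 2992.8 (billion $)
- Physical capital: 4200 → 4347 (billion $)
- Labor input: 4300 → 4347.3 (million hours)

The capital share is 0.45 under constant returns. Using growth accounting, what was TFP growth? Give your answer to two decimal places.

GDP growth = (2992.8 − 2900) / 2900 = 3.2%.
Physical capital growth = (4347 − 4200) / 4200 = 3.5%.
Labor input growth = (4347.3 − 4300) / 4300 = 1.1%.
Labor's share = 1 − 0.45 = 0.55.
Physical capital: 0.45 × 3.5 = 1.575 pp.
Labor input: 0.55 × 1.1 = 0.605 pp.
TFP growth = 3.2 − 2.18 = 1.02%.

TFP grew 1.02%.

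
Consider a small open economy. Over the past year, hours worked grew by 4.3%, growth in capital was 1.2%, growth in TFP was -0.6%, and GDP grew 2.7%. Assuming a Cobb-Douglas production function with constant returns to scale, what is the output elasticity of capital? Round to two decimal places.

0.32

gY = gA + α·gK + (1−α)·gL, so gY − gA − gL = α(gK − gL).
2.7 + 0.6 − 4.3 = α × (1.2 − 4.3).
-1 = -3.1 α, so α = 0.3226.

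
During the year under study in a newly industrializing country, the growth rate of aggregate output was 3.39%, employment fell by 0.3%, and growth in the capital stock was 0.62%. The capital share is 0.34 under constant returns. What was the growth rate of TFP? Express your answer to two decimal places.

TFP growth was 3.38%.

Labor's share = 1 − 0.34 = 0.66.
The capital stock: 0.34 × 0.62 = 0.2108 pp.
Employment: 0.66 × (-0.3) = -0.198 pp.
TFP growth = 3.39 − 0.0128 = 3.3772%.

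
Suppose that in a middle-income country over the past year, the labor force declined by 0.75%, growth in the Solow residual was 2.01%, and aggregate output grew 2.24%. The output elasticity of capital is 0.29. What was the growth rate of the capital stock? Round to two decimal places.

Labor's share = 1 − 0.29 = 0.71.
gY = gA + 0.71×(-0.75) + 0.29×g.
0.29×g = 2.24 − 2.01 + 0.5325 = 0.7625.
g = 0.7625 / 0.29 = 2.6293%.

2.63%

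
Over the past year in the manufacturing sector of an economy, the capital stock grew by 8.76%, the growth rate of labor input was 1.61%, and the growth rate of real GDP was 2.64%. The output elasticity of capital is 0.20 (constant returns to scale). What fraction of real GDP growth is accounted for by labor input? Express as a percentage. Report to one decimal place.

Labor input accounted for 48.8% of growth.

Labor's share = 1 − 0.2 = 0.8.
Labor input contributed 0.8 × 1.61 = 1.288 pp.
Share of growth = 1.288 / 2.64 × 100 = 48.788%.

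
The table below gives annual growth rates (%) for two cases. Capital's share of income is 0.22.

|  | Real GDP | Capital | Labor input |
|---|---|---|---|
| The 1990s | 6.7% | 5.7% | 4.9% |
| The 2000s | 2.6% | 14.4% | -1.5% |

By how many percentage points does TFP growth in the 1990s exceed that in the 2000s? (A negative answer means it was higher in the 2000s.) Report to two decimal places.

1.02 percentage points

Labor's share = 1 − 0.22 = 0.78.
The 1990s: TFP = 6.7 − 1.254 − 3.822 = 1.624%.
The 2000s: TFP = 2.6 − 3.168 + 1.17 = 0.602%.
Difference = 1.624 − (0.602) = 1.022 pp.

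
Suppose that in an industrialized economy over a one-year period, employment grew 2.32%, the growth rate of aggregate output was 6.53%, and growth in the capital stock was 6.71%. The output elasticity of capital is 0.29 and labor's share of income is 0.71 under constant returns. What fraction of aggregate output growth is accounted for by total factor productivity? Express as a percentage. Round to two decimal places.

Labor's share = 1 − 0.29 = 0.71.
The capital stock: 0.29 × 6.71 = 1.9459 pp.
Employment: 0.71 × 2.32 = 1.6472 pp.
TFP growth = 6.53 − 3.5931 = 2.9369%.
TFP share of growth = 2.9369 / 6.53 × 100 = 44.9755%.

Total factor productivity accounted for 44.98% of growth.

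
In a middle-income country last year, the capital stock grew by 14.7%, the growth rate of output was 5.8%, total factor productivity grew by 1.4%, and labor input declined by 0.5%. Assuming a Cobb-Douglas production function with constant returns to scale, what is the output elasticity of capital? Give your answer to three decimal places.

gY = gA + α·gK + (1−α)·gL, so gY − gA − gL = α(gK − gL).
5.8 − 1.4 + 0.5 = α × (14.7 − (-0.5)).
4.9 = 15.2 α, so α = 0.32237.

α = 0.322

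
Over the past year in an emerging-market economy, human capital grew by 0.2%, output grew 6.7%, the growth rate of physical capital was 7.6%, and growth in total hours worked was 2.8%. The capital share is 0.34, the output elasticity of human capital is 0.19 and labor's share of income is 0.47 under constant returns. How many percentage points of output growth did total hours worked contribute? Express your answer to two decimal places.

Labor's share = 1 − 0.34 − 0.19 = 0.47.
Contribution = share × growth = 0.47 × 2.8 = 1.316 pp.

1.32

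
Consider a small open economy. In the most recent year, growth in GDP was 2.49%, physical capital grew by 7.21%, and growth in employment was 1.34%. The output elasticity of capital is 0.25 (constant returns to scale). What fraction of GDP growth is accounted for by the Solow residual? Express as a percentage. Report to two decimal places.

Labor's share = 1 − 0.25 = 0.75.
Physical capital: 0.25 × 7.21 = 1.8025 pp.
Employment: 0.75 × 1.34 = 1.005 pp.
TFP growth = 2.49 − 2.8075 = -0.3175%.
TFP share of growth = -0.3175 / 2.49 × 100 = -12.751%.

-12.75%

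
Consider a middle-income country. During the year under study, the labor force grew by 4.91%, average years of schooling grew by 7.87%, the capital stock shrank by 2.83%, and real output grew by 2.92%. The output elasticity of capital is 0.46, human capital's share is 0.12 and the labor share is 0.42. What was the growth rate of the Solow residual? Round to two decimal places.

Labor's share = 1 − 0.46 − 0.12 = 0.42.
The capital stock: 0.46 × (-2.83) = -1.3018 pp.
Average years of schooling: 0.12 × 7.87 = 0.9444 pp.
The labor force: 0.42 × 4.91 = 2.0622 pp.
TFP growth = 2.92 − 1.7048 = 1.2152%.

The Solow residual growth was 1.22%.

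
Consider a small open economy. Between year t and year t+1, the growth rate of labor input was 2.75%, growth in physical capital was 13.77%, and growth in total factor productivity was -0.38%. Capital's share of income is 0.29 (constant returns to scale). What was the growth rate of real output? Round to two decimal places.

Labor's share = 1 − 0.29 = 0.71.
Physical capital: 0.29 × 13.77 = 3.9933 pp.
Labor input: 0.71 × 2.75 = 1.9525 pp.
Output growth = -0.38 + 5.9458 = 5.5658%.

Real output grew 5.57%.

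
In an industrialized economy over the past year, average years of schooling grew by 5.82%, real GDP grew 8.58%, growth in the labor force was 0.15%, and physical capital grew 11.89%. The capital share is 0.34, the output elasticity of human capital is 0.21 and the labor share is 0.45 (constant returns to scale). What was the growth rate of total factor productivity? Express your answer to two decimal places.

Total factor productivity growth was 3.25%.

Labor's share = 1 − 0.34 − 0.21 = 0.45.
Physical capital: 0.34 × 11.89 = 4.0426 pp.
Average years of schooling: 0.21 × 5.82 = 1.2222 pp.
The labor force: 0.45 × 0.15 = 0.0675 pp.
TFP growth = 8.58 − 5.3323 = 3.2477%.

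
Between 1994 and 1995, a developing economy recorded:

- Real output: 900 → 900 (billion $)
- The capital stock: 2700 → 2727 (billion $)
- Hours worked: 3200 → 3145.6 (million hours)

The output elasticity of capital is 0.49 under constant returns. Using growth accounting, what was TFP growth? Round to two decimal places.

Real output growth = (900 − 900) / 900 = 0%.
The capital stock growth = (2727 − 2700) / 2700 = 1%.
Hours worked growth = (3145.6 − 3200) / 3200 = -1.7%.
Labor's share = 1 − 0.49 = 0.51.
The capital stock: 0.49 × 1 = 0.49 pp.
Hours worked: 0.51 × (-1.7) = -0.867 pp.
TFP growth = 0 + 0.377 = 0.377%.

TFP grew 0.38%.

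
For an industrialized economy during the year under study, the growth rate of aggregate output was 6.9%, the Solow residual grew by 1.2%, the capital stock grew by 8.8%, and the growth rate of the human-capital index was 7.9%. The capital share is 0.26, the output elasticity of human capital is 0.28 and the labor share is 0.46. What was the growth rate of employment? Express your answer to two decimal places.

Labor's share = 1 − 0.26 − 0.28 = 0.46.
gY = gA + 0.26×8.8 + 0.28×7.9 + 0.46×g.
0.46×g = 6.9 − 1.2 − 4.5 = 1.2.
g = 1.2 / 0.46 = 2.6087%.

Employment grew 2.61%.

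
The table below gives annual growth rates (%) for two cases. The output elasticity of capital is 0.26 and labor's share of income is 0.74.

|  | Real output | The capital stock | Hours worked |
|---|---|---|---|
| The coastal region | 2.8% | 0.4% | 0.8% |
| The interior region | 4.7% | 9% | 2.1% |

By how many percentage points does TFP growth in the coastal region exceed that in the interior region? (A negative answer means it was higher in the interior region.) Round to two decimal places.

1.30 percentage points

Labor's share = 1 − 0.26 = 0.74.
The coastal region: TFP = 2.8 − 0.104 − 0.592 = 2.104%.
The interior region: TFP = 4.7 − 2.34 − 1.554 = 0.806%.
Difference = 2.104 − (0.806) = 1.298 pp.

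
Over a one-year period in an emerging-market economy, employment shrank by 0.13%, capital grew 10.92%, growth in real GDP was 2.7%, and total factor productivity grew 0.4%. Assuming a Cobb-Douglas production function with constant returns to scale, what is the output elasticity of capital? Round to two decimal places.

0.22

gY = gA + α·gK + (1−α)·gL, so gY − gA − gL = α(gK − gL).
2.7 − 0.4 + 0.13 = α × (10.92 − (-0.13)).
2.43 = 11.05 α, so α = 0.2199.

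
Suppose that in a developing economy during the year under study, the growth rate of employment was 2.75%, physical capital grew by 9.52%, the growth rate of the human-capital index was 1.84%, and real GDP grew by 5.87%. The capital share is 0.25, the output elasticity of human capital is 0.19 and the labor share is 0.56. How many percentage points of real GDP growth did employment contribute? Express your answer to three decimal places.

1.540 percentage points

Labor's share = 1 − 0.25 − 0.19 = 0.56.
Contribution = share × growth = 0.56 × 2.75 = 1.54 pp.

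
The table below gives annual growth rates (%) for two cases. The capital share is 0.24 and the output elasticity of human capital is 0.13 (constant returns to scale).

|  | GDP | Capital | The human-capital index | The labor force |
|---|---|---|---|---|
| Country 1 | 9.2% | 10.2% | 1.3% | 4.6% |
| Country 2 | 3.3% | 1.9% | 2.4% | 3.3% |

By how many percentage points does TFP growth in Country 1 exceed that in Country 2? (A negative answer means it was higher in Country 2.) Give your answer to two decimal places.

3.23 percentage points

Labor's share = 1 − 0.24 − 0.13 = 0.63.
Country 1: TFP = 9.2 − 2.448 − 0.169 − 2.898 = 3.685%.
Country 2: TFP = 3.3 − 0.456 − 0.312 − 2.079 = 0.453%.
Difference = 3.685 − (0.453) = 3.232 pp.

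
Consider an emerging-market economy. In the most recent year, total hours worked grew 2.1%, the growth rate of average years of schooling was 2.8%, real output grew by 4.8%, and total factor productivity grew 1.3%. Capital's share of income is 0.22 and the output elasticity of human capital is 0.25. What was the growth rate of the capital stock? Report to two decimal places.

7.67%

Labor's share = 1 − 0.22 − 0.25 = 0.53.
gY = gA + 0.25×2.8 + 0.53×2.1 + 0.22×g.
0.22×g = 4.8 − 1.3 − 1.813 = 1.687.
g = 1.687 / 0.22 = 7.6682%.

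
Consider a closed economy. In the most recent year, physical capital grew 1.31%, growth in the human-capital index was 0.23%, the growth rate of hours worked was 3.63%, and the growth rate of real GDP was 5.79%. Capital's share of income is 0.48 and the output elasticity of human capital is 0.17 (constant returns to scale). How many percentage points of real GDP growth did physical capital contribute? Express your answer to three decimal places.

0.629 percentage points

Contribution = share × growth = 0.48 × 1.31 = 0.6288 pp.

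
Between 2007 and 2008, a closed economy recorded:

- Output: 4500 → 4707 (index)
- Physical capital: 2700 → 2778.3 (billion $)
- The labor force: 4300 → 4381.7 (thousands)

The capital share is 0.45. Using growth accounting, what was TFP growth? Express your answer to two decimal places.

TFP grew 2.25%.

Output growth = (4707 − 4500) / 4500 = 4.6%.
Physical capital growth = (2778.3 − 2700) / 2700 = 2.9%.
The labor force growth = (4381.7 − 4300) / 4300 = 1.9%.
Labor's share = 1 − 0.45 = 0.55.
Physical capital: 0.45 × 2.9 = 1.305 pp.
The labor force: 0.55 × 1.9 = 1.045 pp.
TFP growth = 4.6 − 2.35 = 2.25%.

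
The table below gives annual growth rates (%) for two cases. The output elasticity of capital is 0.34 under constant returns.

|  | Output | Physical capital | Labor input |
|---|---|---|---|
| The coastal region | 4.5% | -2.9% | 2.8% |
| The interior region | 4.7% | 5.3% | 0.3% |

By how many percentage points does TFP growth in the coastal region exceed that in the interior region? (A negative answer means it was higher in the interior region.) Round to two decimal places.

Labor's share = 1 − 0.34 = 0.66.
The coastal region: TFP = 4.5 + 0.986 − 1.848 = 3.638%.
The interior region: TFP = 4.7 − 1.802 − 0.198 = 2.7%.
Difference = 3.638 − (2.7) = 0.938 pp.

0.94 percentage points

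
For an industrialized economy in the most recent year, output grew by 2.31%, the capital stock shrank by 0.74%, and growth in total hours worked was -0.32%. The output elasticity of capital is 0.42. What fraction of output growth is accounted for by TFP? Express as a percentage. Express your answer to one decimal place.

Labor's share = 1 − 0.42 = 0.58.
The capital stock: 0.42 × (-0.74) = -0.3108 pp.
Total hours worked: 0.58 × (-0.32) = -0.1856 pp.
TFP growth = 2.31 + 0.4964 = 2.8064%.
TFP share of growth = 2.8064 / 2.31 × 100 = 121.489%.

121.5%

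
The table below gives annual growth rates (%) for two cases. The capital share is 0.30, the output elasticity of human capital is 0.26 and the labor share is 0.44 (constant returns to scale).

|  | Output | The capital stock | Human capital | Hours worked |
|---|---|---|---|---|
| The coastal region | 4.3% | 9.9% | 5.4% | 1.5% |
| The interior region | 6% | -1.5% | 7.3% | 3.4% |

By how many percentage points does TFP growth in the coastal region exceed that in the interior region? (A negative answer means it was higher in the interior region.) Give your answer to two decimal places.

-3.79 percentage points

Labor's share = 1 − 0.3 − 0.26 = 0.44.
The coastal region: TFP = 4.3 − 2.97 − 1.404 − 0.66 = -0.734%.
The interior region: TFP = 6 + 0.45 − 1.898 − 1.496 = 3.056%.
Difference = -0.734 − (3.056) = -3.79 pp.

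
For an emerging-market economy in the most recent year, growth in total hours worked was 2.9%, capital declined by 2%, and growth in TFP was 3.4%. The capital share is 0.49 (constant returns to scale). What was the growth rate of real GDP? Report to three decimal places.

Real GDP grew 3.899%.

Labor's share = 1 − 0.49 = 0.51.
Capital: 0.49 × (-2) = -0.98 pp.
Total hours worked: 0.51 × 2.9 = 1.479 pp.
Output growth = 3.4 + 0.499 = 3.899%.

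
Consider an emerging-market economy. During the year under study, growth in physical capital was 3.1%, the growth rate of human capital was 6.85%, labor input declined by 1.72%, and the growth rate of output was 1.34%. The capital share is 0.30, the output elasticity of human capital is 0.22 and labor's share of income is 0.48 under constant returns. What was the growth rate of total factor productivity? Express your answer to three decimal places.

Labor's share = 1 − 0.3 − 0.22 = 0.48.
Physical capital: 0.3 × 3.1 = 0.93 pp.
Human capital: 0.22 × 6.85 = 1.507 pp.
Labor input: 0.48 × (-1.72) = -0.8256 pp.
TFP growth = 1.34 − 1.6114 = -0.2714%.

-0.271%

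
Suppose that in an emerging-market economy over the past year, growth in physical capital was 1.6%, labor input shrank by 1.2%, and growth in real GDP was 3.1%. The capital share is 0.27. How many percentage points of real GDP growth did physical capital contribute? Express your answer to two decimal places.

0.43 percentage points

Contribution = share × growth = 0.27 × 1.6 = 0.432 pp.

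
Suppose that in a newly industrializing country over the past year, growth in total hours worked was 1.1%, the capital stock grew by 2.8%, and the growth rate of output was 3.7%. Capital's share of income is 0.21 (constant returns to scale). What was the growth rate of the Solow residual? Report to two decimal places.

2.24%

Labor's share = 1 − 0.21 = 0.79.
The capital stock: 0.21 × 2.8 = 0.588 pp.
Total hours worked: 0.79 × 1.1 = 0.869 pp.
TFP growth = 3.7 − 1.457 = 2.243%.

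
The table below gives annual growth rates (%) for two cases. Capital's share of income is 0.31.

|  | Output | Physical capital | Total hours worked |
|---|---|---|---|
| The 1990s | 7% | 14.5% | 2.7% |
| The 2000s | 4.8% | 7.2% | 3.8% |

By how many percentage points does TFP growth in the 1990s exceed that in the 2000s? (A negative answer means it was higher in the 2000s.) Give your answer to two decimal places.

Labor's share = 1 − 0.31 = 0.69.
The 1990s: TFP = 7 − 4.495 − 1.863 = 0.642%.
The 2000s: TFP = 4.8 − 2.232 − 2.622 = -0.054%.
Difference = 0.642 − (-0.054) = 0.696 pp.

0.70 percentage points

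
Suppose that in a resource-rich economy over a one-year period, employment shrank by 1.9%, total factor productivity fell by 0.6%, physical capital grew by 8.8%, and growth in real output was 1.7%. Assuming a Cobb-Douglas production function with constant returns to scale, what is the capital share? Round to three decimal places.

gY = gA + α·gK + (1−α)·gL, so gY − gA − gL = α(gK − gL).
1.7 + 0.6 + 1.9 = α × (8.8 − (-1.9)).
4.2 = 10.7 α, so α = 0.39252.

α = 0.393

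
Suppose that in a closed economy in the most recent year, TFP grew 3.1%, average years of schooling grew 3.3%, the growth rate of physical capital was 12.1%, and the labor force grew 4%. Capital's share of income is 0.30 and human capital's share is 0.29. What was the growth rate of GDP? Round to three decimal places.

Labor's share = 1 − 0.3 − 0.29 = 0.41.
Physical capital: 0.3 × 12.1 = 3.63 pp.
Average years of schooling: 0.29 × 3.3 = 0.957 pp.
The labor force: 0.41 × 4 = 1.64 pp.
Output growth = 3.1 + 6.227 = 9.327%.

9.327%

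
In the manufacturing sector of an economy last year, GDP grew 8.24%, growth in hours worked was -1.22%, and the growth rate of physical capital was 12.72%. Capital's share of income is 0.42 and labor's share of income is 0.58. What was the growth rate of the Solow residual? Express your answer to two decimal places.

Labor's share = 1 − 0.42 = 0.58.
Physical capital: 0.42 × 12.72 = 5.3424 pp.
Hours worked: 0.58 × (-1.22) = -0.7076 pp.
TFP growth = 8.24 − 4.6348 = 3.6052%.

3.61%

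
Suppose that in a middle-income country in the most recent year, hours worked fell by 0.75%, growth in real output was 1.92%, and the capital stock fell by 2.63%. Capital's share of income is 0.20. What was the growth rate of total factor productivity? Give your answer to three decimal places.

3.046%

Labor's share = 1 − 0.2 = 0.8.
The capital stock: 0.2 × (-2.63) = -0.526 pp.
Hours worked: 0.8 × (-0.75) = -0.6 pp.
TFP growth = 1.92 + 1.126 = 3.046%.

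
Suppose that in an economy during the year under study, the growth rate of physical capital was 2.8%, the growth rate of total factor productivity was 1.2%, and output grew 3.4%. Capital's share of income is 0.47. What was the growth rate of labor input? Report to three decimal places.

Labor's share = 1 − 0.47 = 0.53.
gY = gA + 0.47×2.8 + 0.53×g.
0.53×g = 3.4 − 1.2 − 1.316 = 0.884.
g = 0.884 / 0.53 = 1.66792%.

1.668%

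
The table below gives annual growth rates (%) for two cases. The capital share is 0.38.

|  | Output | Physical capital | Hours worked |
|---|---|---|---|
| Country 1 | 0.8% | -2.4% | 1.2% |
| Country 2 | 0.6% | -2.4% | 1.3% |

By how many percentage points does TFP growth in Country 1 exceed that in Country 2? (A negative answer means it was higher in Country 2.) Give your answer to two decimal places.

0.26 percentage points

Labor's share = 1 − 0.38 = 0.62.
Country 1: TFP = 0.8 + 0.912 − 0.744 = 0.968%.
Country 2: TFP = 0.6 + 0.912 − 0.806 = 0.706%.
Difference = 0.968 − (0.706) = 0.262 pp.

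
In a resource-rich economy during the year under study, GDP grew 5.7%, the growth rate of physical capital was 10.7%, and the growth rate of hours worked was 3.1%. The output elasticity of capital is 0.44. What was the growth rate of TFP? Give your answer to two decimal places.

-0.74%

Labor's share = 1 − 0.44 = 0.56.
Physical capital: 0.44 × 10.7 = 4.708 pp.
Hours worked: 0.56 × 3.1 = 1.736 pp.
TFP growth = 5.7 − 6.444 = -0.744%.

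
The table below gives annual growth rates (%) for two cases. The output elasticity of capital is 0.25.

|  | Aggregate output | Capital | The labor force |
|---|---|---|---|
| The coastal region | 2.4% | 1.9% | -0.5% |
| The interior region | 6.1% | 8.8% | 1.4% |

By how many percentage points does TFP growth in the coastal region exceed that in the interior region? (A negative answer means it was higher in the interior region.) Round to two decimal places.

-0.55 percentage points

Labor's share = 1 − 0.25 = 0.75.
The coastal region: TFP = 2.4 − 0.475 + 0.375 = 2.3%.
The interior region: TFP = 6.1 − 2.2 − 1.05 = 2.85%.
Difference = 2.3 − (2.85) = -0.55 pp.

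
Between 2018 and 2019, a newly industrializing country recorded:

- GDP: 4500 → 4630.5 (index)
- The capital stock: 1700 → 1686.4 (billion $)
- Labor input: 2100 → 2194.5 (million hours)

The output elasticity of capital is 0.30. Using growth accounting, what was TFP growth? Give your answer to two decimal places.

-0.01%

GDP growth = (4630.5 − 4500) / 4500 = 2.9%.
The capital stock growth = (1686.4 − 1700) / 1700 = -0.8%.
Labor input growth = (2194.5 − 2100) / 2100 = 4.5%.
Labor's share = 1 − 0.3 = 0.7.
The capital stock: 0.3 × (-0.8) = -0.24 pp.
Labor input: 0.7 × 4.5 = 3.15 pp.
TFP growth = 2.9 − 2.91 = -0.01%.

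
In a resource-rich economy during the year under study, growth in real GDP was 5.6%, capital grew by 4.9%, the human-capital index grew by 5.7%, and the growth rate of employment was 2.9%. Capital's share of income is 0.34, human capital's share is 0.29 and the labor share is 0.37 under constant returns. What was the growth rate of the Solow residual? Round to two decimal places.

1.21%

Labor's share = 1 − 0.34 − 0.29 = 0.37.
Capital: 0.34 × 4.9 = 1.666 pp.
The human-capital index: 0.29 × 5.7 = 1.653 pp.
Employment: 0.37 × 2.9 = 1.073 pp.
TFP growth = 5.6 − 4.392 = 1.208%.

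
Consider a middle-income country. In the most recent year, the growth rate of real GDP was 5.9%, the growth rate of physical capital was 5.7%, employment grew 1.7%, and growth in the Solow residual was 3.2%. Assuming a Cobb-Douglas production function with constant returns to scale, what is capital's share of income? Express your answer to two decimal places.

0.25

gY = gA + α·gK + (1−α)·gL, so gY − gA − gL = α(gK − gL).
5.9 − 3.2 − 1.7 = α × (5.7 − 1.7).
1 = 4 α, so α = 0.25.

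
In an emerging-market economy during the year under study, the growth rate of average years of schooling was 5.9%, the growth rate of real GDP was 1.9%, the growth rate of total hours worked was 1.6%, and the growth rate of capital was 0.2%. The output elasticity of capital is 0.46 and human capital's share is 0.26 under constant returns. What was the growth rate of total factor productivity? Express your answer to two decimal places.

Labor's share = 1 − 0.46 − 0.26 = 0.28.
Capital: 0.46 × 0.2 = 0.092 pp.
Average years of schooling: 0.26 × 5.9 = 1.534 pp.
Total hours worked: 0.28 × 1.6 = 0.448 pp.
TFP growth = 1.9 − 2.074 = -0.174%.

-0.17%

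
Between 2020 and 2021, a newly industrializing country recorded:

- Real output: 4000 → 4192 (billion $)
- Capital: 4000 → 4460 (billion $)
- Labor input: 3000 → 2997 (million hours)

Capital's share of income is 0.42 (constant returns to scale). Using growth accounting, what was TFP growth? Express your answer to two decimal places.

0.03%

Real output growth = (4192 − 4000) / 4000 = 4.8%.
Capital growth = (4460 − 4000) / 4000 = 11.5%.
Labor input growth = (2997 − 3000) / 3000 = -0.1%.
Labor's share = 1 − 0.42 = 0.58.
Capital: 0.42 × 11.5 = 4.83 pp.
Labor input: 0.58 × (-0.1) = -0.058 pp.
TFP growth = 4.8 − 4.772 = 0.028%.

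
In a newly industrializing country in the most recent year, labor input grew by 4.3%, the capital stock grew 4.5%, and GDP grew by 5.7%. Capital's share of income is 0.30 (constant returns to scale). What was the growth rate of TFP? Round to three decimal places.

1.340%

Labor's share = 1 − 0.3 = 0.7.
The capital stock: 0.3 × 4.5 = 1.35 pp.
Labor input: 0.7 × 4.3 = 3.01 pp.
TFP growth = 5.7 − 4.36 = 1.34%.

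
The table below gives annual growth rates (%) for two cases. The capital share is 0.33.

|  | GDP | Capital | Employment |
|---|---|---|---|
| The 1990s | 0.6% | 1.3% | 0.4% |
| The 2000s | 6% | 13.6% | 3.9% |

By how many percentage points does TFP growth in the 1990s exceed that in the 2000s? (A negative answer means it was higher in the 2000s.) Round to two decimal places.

Labor's share = 1 − 0.33 = 0.67.
The 1990s: TFP = 0.6 − 0.429 − 0.268 = -0.097%.
The 2000s: TFP = 6 − 4.488 − 2.613 = -1.101%.
Difference = -0.097 − (-1.101) = 1.004 pp.

1.00 percentage points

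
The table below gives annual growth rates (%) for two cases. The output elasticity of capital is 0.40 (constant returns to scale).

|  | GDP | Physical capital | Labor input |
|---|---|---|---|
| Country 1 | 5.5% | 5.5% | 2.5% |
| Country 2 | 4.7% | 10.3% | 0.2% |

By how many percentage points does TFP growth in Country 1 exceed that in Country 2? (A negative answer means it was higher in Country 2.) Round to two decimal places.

Labor's share = 1 − 0.4 = 0.6.
Country 1: TFP = 5.5 − 2.2 − 1.5 = 1.8%.
Country 2: TFP = 4.7 − 4.12 − 0.12 = 0.46%.
Difference = 1.8 − (0.46) = 1.34 pp.

1.34 percentage points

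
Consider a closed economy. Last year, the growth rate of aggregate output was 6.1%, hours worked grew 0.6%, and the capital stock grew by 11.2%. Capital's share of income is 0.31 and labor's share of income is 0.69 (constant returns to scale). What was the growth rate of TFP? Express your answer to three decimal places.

Labor's share = 1 − 0.31 = 0.69.
The capital stock: 0.31 × 11.2 = 3.472 pp.
Hours worked: 0.69 × 0.6 = 0.414 pp.
TFP growth = 6.1 − 3.886 = 2.214%.

TFP grew 2.214%.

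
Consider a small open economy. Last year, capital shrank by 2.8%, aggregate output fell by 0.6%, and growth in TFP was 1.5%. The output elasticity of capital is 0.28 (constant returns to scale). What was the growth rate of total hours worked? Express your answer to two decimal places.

Labor's share = 1 − 0.28 = 0.72.
gY = gA + 0.28×(-2.8) + 0.72×g.
0.72×g = -0.6 − 1.5 + 0.784 = -1.316.
g = -1.316 / 0.72 = -1.8278%.

-1.83%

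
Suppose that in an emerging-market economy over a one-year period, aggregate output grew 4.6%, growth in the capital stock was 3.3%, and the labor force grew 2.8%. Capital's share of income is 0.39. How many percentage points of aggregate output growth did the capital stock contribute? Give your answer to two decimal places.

1.29 pp

Contribution = share × growth = 0.39 × 3.3 = 1.287 pp.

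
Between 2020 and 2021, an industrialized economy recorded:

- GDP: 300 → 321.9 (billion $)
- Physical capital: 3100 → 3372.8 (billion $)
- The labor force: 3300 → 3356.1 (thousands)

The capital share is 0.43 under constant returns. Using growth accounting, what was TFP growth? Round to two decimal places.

2.55%

GDP growth = (321.9 − 300) / 300 = 7.3%.
Physical capital growth = (3372.8 − 3100) / 3100 = 8.8%.
The labor force growth = (3356.1 − 3300) / 3300 = 1.7%.
Labor's share = 1 − 0.43 = 0.57.
Physical capital: 0.43 × 8.8 = 3.784 pp.
The labor force: 0.57 × 1.7 = 0.969 pp.
TFP growth = 7.3 − 4.753 = 2.547%.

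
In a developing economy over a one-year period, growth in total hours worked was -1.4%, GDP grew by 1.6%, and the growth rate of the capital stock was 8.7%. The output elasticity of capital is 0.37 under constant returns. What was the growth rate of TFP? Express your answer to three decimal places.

-0.737%

Labor's share = 1 − 0.37 = 0.63.
The capital stock: 0.37 × 8.7 = 3.219 pp.
Total hours worked: 0.63 × (-1.4) = -0.882 pp.
TFP growth = 1.6 − 2.337 = -0.737%.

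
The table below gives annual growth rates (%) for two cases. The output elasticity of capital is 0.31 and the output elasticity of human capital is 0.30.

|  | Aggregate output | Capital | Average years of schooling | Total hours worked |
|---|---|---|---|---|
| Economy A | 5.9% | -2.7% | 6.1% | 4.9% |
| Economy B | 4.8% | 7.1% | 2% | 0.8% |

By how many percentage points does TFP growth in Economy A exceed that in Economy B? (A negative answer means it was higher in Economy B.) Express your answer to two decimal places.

Labor's share = 1 − 0.31 − 0.3 = 0.39.
Economy A: TFP = 5.9 + 0.837 − 1.83 − 1.911 = 2.996%.
Economy B: TFP = 4.8 − 2.201 − 0.6 − 0.312 = 1.687%.
Difference = 2.996 − (1.687) = 1.309 pp.

1.31 percentage points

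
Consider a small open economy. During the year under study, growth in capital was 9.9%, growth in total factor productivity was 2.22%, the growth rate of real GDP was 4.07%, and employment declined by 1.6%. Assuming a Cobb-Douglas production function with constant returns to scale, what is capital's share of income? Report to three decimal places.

α = 0.300

gY = gA + α·gK + (1−α)·gL, so gY − gA − gL = α(gK − gL).
4.07 − 2.22 + 1.6 = α × (9.9 − (-1.6)).
3.45 = 11.5 α, so α = 0.3.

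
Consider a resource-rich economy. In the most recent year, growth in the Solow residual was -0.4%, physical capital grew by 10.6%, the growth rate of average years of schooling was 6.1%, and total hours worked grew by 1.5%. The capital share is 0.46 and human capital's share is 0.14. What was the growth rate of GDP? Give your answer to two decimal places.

5.93%

Labor's share = 1 − 0.46 − 0.14 = 0.4.
Physical capital: 0.46 × 10.6 = 4.876 pp.
Average years of schooling: 0.14 × 6.1 = 0.854 pp.
Total hours worked: 0.4 × 1.5 = 0.6 pp.
Output growth = -0.4 + 6.33 = 5.93%.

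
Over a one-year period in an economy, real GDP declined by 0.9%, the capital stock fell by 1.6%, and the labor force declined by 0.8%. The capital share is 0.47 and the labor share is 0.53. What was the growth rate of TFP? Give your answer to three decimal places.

Labor's share = 1 − 0.47 = 0.53.
The capital stock: 0.47 × (-1.6) = -0.752 pp.
The labor force: 0.53 × (-0.8) = -0.424 pp.
TFP growth = -0.9 + 1.176 = 0.276%.

0.276%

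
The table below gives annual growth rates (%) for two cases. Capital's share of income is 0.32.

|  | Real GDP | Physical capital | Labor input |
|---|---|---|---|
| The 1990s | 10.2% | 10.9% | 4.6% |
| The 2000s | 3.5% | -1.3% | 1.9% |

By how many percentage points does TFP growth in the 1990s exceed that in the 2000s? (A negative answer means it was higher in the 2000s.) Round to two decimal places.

Labor's share = 1 − 0.32 = 0.68.
The 1990s: TFP = 10.2 − 3.488 − 3.128 = 3.584%.
The 2000s: TFP = 3.5 + 0.416 − 1.292 = 2.624%.
Difference = 3.584 − (2.624) = 0.96 pp.

0.96 percentage points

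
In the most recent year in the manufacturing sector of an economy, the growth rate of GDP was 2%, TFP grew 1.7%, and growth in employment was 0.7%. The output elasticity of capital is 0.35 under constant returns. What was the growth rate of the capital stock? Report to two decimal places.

-0.44%

Labor's share = 1 − 0.35 = 0.65.
gY = gA + 0.65×0.7 + 0.35×g.
0.35×g = 2 − 1.7 − 0.455 = -0.155.
g = -0.155 / 0.35 = -0.4429%.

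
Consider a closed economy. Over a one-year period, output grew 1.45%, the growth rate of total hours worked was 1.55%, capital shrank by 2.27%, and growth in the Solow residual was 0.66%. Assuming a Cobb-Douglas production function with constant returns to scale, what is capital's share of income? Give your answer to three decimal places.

Capital's share of income is 0.199.

gY = gA + α·gK + (1−α)·gL, so gY − gA − gL = α(gK − gL).
1.45 − 0.66 − 1.55 = α × (-2.27 − 1.55).
-0.76 = -3.82 α, so α = 0.19895.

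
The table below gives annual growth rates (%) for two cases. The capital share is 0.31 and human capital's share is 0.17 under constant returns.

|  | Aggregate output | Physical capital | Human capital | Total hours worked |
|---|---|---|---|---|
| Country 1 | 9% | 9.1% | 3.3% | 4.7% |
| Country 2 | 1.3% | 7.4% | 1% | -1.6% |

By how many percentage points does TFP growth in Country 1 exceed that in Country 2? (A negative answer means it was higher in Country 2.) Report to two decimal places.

3.51 percentage points

Labor's share = 1 − 0.31 − 0.17 = 0.52.
Country 1: TFP = 9 − 2.821 − 0.561 − 2.444 = 3.174%.
Country 2: TFP = 1.3 − 2.294 − 0.17 + 0.832 = -0.332%.
Difference = 3.174 − (-0.332) = 3.506 pp.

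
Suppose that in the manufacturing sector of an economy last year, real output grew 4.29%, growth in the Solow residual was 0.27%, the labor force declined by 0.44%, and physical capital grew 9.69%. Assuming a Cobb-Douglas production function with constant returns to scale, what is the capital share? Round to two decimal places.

The capital share is 0.44.

gY = gA + α·gK + (1−α)·gL, so gY − gA − gL = α(gK − gL).
4.29 − 0.27 + 0.44 = α × (9.69 − (-0.44)).
4.46 = 10.13 α, so α = 0.4403.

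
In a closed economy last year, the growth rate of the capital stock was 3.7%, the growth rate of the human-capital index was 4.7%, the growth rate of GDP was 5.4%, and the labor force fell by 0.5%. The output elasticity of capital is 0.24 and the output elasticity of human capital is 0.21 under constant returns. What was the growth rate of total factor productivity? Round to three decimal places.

3.800%

Labor's share = 1 − 0.24 − 0.21 = 0.55.
The capital stock: 0.24 × 3.7 = 0.888 pp.
The human-capital index: 0.21 × 4.7 = 0.987 pp.
The labor force: 0.55 × (-0.5) = -0.275 pp.
TFP growth = 5.4 − 1.6 = 3.8%.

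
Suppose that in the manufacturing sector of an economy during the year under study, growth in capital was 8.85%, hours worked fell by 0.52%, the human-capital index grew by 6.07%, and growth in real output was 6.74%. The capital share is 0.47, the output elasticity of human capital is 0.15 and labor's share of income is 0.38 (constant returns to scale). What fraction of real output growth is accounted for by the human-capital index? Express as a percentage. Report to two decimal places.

13.51%

The human-capital index contributed 0.15 × 6.07 = 0.9105 pp.
Share of growth = 0.9105 / 6.74 × 100 = 13.5089%.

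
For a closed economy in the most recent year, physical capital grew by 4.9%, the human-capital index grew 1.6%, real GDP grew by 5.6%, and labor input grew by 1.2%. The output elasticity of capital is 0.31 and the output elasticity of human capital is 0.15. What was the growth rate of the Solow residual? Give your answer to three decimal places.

Labor's share = 1 − 0.31 − 0.15 = 0.54.
Physical capital: 0.31 × 4.9 = 1.519 pp.
The human-capital index: 0.15 × 1.6 = 0.24 pp.
Labor input: 0.54 × 1.2 = 0.648 pp.
TFP growth = 5.6 − 2.407 = 3.193%.

3.193%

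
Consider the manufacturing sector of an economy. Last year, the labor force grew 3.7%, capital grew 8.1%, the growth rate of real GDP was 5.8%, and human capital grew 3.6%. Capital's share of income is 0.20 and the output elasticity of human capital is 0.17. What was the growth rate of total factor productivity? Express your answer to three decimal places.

Total factor productivity grew 1.237%.

Labor's share = 1 − 0.2 − 0.17 = 0.63.
Capital: 0.2 × 8.1 = 1.62 pp.
Human capital: 0.17 × 3.6 = 0.612 pp.
The labor force: 0.63 × 3.7 = 2.331 pp.
TFP growth = 5.8 − 4.563 = 1.237%.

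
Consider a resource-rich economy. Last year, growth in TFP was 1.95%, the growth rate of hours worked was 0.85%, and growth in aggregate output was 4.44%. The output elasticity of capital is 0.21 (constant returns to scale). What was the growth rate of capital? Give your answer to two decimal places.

Labor's share = 1 − 0.21 = 0.79.
gY = gA + 0.79×0.85 + 0.21×g.
0.21×g = 4.44 − 1.95 − 0.6715 = 1.8185.
g = 1.8185 / 0.21 = 8.6595%.

Capital grew 8.66%.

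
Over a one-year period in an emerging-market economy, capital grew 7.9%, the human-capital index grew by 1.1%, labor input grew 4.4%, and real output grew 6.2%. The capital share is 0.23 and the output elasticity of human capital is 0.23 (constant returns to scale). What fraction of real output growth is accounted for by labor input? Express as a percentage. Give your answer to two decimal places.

Labor input accounted for 38.32% of growth.

Labor's share = 1 − 0.23 − 0.23 = 0.54.
Labor input contributed 0.54 × 4.4 = 2.376 pp.
Share of growth = 2.376 / 6.2 × 100 = 38.3226%.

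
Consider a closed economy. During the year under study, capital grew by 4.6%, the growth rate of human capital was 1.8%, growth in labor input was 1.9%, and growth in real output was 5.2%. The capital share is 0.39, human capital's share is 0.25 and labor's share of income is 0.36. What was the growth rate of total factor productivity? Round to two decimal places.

Total factor productivity growth was 2.27%.

Labor's share = 1 − 0.39 − 0.25 = 0.36.
Capital: 0.39 × 4.6 = 1.794 pp.
Human capital: 0.25 × 1.8 = 0.45 pp.
Labor input: 0.36 × 1.9 = 0.684 pp.
TFP growth = 5.2 − 2.928 = 2.272%.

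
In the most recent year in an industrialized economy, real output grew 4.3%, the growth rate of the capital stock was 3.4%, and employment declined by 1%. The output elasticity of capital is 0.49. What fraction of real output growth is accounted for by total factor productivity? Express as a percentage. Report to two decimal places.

Labor's share = 1 − 0.49 = 0.51.
The capital stock: 0.49 × 3.4 = 1.666 pp.
Employment: 0.51 × (-1) = -0.51 pp.
TFP growth = 4.3 − 1.156 = 3.144%.
TFP share of growth = 3.144 / 4.3 × 100 = 73.1163%.

Total factor productivity accounted for 73.12% of growth.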